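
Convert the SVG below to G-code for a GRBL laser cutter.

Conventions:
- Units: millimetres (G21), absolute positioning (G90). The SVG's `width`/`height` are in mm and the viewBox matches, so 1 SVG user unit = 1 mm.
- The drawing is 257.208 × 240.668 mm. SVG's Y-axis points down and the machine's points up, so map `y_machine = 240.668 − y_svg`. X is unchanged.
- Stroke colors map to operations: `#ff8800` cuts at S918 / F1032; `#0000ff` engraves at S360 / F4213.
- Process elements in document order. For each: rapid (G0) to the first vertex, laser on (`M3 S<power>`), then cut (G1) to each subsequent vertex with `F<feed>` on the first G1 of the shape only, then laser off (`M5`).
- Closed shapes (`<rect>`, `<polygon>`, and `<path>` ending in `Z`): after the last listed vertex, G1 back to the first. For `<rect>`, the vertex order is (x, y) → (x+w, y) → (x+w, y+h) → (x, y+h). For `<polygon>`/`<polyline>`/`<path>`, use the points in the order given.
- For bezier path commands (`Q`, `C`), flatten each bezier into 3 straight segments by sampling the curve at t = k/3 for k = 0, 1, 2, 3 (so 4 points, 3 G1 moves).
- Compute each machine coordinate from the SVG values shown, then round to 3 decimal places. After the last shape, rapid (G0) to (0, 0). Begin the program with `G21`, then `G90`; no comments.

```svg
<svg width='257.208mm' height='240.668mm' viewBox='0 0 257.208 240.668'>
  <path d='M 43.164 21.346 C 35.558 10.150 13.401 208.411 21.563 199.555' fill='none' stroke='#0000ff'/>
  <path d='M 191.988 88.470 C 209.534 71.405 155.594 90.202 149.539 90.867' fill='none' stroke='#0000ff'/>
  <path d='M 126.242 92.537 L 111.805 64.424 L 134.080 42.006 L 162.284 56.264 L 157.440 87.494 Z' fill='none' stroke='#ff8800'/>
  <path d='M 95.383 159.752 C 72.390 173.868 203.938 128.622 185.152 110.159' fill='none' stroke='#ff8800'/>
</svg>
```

viewBox `0 0 257.208 240.668` with mm width/height → 1 unit = 1 mm. Flip: y_m = 240.668 − y_svg.

**Shape 1** — `<path>` cubic bezier, stroke `#0000ff` → engrave (S360, F4213). Control points (SVG): P0=(43.164,21.346), P1=(35.558,10.150), P2=(13.401,208.411), P3=(21.563,199.555); sampled at t=k/3. Machine vertices: (43.164,219.322) → (32.370,176.128) → (21.845,85.867) → (21.563,41.113). Open path.

**Shape 2** — `<path>` cubic bezier, stroke `#0000ff` → engrave (S360, F4213). Control points (SVG): P0=(191.988,88.470), P1=(209.534,71.405), P2=(155.594,90.202), P3=(149.539,90.867); sampled at t=k/3. Machine vertices: (191.988,152.198) → (190.126,159.309) → (167.135,154.510) → (149.539,149.801). Open path.

**Shape 3** — `<path>` regular polygon, stroke `#ff8800` → cut (S918, F1032). Machine vertices: (126.242,148.131) → (111.805,176.244) → (134.080,198.662) → (162.284,184.404) → (157.440,153.174) → (126.242,148.131). Closed: final G1 returns to the first vertex.

**Shape 4** — `<path>` cubic bezier, stroke `#ff8800` → cut (S918, F1032). Control points (SVG): P0=(95.383,159.752), P1=(72.390,173.868), P2=(203.938,128.622), P3=(185.152,110.159); sampled at t=k/3. Machine vertices: (95.383,80.916) → (112.612,83.397) → (165.118,106.309) → (185.152,130.509). Open path.

G21
G90
G0 X43.164 Y219.322
M3 S360
G1 X32.370 Y176.128 F4213
G1 X21.845 Y85.867
G1 X21.563 Y41.113
M5
G0 X191.988 Y152.198
M3 S360
G1 X190.126 Y159.309 F4213
G1 X167.135 Y154.510
G1 X149.539 Y149.801
M5
G0 X126.242 Y148.131
M3 S918
G1 X111.805 Y176.244 F1032
G1 X134.080 Y198.662
G1 X162.284 Y184.404
G1 X157.440 Y153.174
G1 X126.242 Y148.131
M5
G0 X95.383 Y80.916
M3 S918
G1 X112.612 Y83.397 F1032
G1 X165.118 Y106.309
G1 X185.152 Y130.509
M5
G0 X0.000 Y0.000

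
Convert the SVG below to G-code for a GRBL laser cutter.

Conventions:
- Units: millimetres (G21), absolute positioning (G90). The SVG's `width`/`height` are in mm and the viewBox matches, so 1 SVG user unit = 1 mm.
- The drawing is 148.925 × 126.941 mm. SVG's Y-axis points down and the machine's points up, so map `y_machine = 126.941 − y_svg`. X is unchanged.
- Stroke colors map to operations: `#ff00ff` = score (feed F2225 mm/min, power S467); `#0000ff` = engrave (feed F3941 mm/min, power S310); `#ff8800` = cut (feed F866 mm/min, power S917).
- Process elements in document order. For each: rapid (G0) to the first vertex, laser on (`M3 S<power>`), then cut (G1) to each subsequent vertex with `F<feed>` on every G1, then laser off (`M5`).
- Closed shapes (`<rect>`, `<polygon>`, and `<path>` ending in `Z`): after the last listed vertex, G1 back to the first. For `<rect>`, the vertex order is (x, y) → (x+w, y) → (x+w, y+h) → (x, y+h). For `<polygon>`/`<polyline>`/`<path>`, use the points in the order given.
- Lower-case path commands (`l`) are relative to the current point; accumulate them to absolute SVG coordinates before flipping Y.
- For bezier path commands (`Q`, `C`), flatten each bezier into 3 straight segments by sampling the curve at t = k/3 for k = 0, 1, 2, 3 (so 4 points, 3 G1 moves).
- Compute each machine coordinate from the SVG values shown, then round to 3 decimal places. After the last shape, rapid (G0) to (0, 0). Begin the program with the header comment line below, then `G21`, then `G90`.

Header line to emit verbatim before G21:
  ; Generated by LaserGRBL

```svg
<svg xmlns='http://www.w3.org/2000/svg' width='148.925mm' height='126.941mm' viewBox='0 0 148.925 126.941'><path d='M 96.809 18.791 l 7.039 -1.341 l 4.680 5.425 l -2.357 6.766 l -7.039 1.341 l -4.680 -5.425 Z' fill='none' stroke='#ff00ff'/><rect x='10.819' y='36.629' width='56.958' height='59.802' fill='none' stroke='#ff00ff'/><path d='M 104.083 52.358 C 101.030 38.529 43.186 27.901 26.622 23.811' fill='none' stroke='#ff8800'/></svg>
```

; Generated by LaserGRBL
G21
G90
G0 X96.809 Y108.150
M3 S467
G1 X103.848 Y109.491 F2225
G1 X108.528 Y104.066 F2225
G1 X106.171 Y97.300 F2225
G1 X99.132 Y95.959 F2225
G1 X94.452 Y101.384 F2225
G1 X96.809 Y108.150 F2225
M5
G0 X10.819 Y90.312
M3 S467
G1 X67.777 Y90.312 F2225
G1 X67.777 Y30.510 F2225
G1 X10.819 Y30.510 F2225
G1 X10.819 Y90.312 F2225
M5
G0 X104.083 Y74.583
M3 S917
G1 X86.325 Y87.221 F866
G1 X53.388 Y96.984 F866
G1 X26.622 Y103.130 F866
M5
G0 X0.000 Y0.000

1 u = 1 mm; y_m = 126.941 − y.

[1] `<path>` regular polygon, #ff00ff→score S467 F2225: (96.809,108.150) → (103.848,109.491) → (108.528,104.066) → (106.171,97.300) → (99.132,95.959) → (94.452,101.384) → (96.809,108.150) (closed)

[2] `<rect>` rectangle, #ff00ff→score S467 F2225: (10.819,90.312) → (67.777,90.312) → (67.777,30.510) → (10.819,30.510) → (10.819,90.312) (closed)

[3] `<path>` cubic bezier, #ff8800→cut S917 F866: (104.083,74.583) → (86.325,87.221) → (53.388,96.984) → (26.622,103.130)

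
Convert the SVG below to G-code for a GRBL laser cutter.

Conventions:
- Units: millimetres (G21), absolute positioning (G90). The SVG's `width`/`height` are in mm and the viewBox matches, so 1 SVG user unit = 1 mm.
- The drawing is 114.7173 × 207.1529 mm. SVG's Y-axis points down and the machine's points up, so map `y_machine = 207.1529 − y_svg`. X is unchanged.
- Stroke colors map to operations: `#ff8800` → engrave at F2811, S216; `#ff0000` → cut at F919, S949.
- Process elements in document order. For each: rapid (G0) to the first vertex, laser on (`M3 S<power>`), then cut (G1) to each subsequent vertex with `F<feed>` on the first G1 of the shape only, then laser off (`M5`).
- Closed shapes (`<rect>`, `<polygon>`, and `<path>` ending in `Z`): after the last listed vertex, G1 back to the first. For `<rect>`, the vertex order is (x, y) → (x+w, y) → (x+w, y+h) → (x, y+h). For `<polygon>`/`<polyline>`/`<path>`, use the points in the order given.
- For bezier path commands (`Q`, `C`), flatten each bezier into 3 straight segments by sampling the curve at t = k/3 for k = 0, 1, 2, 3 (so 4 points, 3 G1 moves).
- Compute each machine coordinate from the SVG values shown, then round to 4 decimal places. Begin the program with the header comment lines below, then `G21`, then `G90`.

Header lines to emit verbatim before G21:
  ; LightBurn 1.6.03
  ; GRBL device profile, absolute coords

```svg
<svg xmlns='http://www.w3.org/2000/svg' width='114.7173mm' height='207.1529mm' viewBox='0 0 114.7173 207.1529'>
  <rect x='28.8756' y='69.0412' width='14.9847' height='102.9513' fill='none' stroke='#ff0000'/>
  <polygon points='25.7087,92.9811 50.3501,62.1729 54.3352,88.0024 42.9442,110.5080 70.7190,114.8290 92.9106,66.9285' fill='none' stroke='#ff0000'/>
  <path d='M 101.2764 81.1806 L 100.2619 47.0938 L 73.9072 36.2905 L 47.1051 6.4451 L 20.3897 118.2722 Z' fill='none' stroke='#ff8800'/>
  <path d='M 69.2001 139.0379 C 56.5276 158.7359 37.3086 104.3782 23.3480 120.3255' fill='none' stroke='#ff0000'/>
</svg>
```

1 u = 1 mm; y_m = 207.1529 − y.

[1] `<rect>` rectangle, #ff0000→cut S949 F919: (28.8756,138.1117) → (43.8603,138.1117) → (43.8603,35.1604) → (28.8756,35.1604) → (28.8756,138.1117) (closed)

[2] `<polygon>` closed polygon, #ff0000→cut S949 F919: (25.7087,114.1718) → (50.3501,144.9800) → (54.3352,119.1505) → (42.9442,96.6449) → (70.7190,92.3239) → (92.9106,140.2244) → (25.7087,114.1718) (closed)

[3] `<path>` closed polygon, #ff8800→engrave S216 F2811: (101.2764,125.9723) → (100.2619,160.0591) → (73.9072,170.8624) → (47.1051,200.7078) → (20.3897,88.8807) → (101.2764,125.9723) (closed)

[4] `<path>` cubic bezier, #ff0000→cut S949 F919: (69.2001,68.1150) → (54.7827,67.7555) → (38.6242,84.6864) → (23.3480,86.8274)

; LightBurn 1.6.03
; GRBL device profile, absolute coords
G21
G90
G0 X28.8756 Y138.1117
M3 S949
G1 X43.8603 Y138.1117 F919
G1 X43.8603 Y35.1604
G1 X28.8756 Y35.1604
G1 X28.8756 Y138.1117
M5
G0 X25.7087 Y114.1718
M3 S949
G1 X50.3501 Y144.9800 F919
G1 X54.3352 Y119.1505
G1 X42.9442 Y96.6449
G1 X70.7190 Y92.3239
G1 X92.9106 Y140.2244
G1 X25.7087 Y114.1718
M5
G0 X101.2764 Y125.9723
M3 S216
G1 X100.2619 Y160.0591 F2811
G1 X73.9072 Y170.8624
G1 X47.1051 Y200.7078
G1 X20.3897 Y88.8807
G1 X101.2764 Y125.9723
M5
G0 X69.2001 Y68.1150
M3 S949
G1 X54.7827 Y67.7555 F919
G1 X38.6242 Y84.6864
G1 X23.3480 Y86.8274
M5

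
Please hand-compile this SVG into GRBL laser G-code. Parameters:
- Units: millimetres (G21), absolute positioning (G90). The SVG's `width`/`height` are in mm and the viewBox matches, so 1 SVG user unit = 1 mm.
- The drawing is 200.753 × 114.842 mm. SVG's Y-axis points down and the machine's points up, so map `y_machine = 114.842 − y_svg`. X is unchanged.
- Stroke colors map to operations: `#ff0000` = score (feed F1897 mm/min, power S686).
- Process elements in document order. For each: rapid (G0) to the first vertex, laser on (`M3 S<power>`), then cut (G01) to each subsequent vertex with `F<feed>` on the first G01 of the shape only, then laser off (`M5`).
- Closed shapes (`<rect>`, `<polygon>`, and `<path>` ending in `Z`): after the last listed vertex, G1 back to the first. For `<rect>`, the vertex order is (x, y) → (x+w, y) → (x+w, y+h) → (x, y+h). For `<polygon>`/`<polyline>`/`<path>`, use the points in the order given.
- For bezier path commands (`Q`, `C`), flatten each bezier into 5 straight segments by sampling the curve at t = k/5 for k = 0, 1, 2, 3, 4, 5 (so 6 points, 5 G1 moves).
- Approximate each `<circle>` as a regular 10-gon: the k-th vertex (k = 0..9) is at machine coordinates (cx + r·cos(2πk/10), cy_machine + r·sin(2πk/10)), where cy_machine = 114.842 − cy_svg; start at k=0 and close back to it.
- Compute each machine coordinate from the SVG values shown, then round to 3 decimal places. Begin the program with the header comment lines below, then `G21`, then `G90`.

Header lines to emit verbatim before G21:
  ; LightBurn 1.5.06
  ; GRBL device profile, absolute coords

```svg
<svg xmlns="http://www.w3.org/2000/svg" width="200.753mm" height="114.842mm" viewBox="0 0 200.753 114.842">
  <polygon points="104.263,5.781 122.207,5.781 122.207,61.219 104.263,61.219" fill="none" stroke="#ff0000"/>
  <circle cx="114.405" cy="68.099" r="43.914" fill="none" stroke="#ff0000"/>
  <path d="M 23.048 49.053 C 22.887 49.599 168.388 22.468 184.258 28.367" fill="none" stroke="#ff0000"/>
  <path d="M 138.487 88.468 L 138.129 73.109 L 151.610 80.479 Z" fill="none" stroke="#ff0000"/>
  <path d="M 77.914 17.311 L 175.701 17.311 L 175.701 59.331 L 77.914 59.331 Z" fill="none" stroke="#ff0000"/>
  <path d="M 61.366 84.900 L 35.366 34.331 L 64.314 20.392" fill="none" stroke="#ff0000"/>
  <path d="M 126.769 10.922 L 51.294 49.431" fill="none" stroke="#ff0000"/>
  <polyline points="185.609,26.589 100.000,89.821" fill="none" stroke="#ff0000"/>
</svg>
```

; LightBurn 1.5.06
; GRBL device profile, absolute coords
G21
G90
G0 X104.263 Y109.061
M3 S686
G01 X122.207 Y109.061 F1897
G01 X122.207 Y53.623
G01 X104.263 Y53.623
G01 X104.263 Y109.061
M5
G0 X158.319 Y46.743
M3 S686
G01 X149.932 Y72.555 F1897
G01 X127.975 Y88.508
G01 X100.835 Y88.508
G01 X78.878 Y72.555
G01 X70.491 Y46.743
G01 X78.878 Y20.931
G01 X100.835 Y4.978
G01 X127.975 Y4.978
G01 X149.932 Y20.931
G01 X158.319 Y46.743
M5
G0 X23.048 Y65.789
M3 S686
G01 X38.228 Y68.297 F1897
G01 X75.154 Y74.534
G01 X120.610 Y81.585
G01 X161.383 Y86.536
G01 X184.258 Y86.475
M5
G0 X138.487 Y26.374
M3 S686
G01 X138.129 Y41.733 F1897
G01 X151.610 Y34.363
G01 X138.487 Y26.374
M5
G0 X77.914 Y97.531
M3 S686
G01 X175.701 Y97.531 F1897
G01 X175.701 Y55.511
G01 X77.914 Y55.511
G01 X77.914 Y97.531
M5
G0 X61.366 Y29.942
M3 S686
G01 X35.366 Y80.511 F1897
G01 X64.314 Y94.450
M5
G0 X126.769 Y103.920
M3 S686
G01 X51.294 Y65.411 F1897
M5
G0 X185.609 Y88.253
M3 S686
G01 X100.000 Y25.021 F1897
M5

1 u = 1 mm; y_m = 114.842 − y.

[1] `<polygon>` rectangle, #ff0000→score S686 F1897: (104.263,109.061) → (122.207,109.061) → (122.207,53.623) → (104.263,53.623) → (104.263,109.061) (closed)

[2] `<circle>` circle, #ff0000→score S686 F1897: (158.319,46.743) → (149.932,72.555) → (127.975,88.508) → (100.835,88.508) → (78.878,72.555) → (70.491,46.743) → (78.878,20.931) → (100.835,4.978) → (127.975,4.978) → (149.932,20.931) → (158.319,46.743) (closed)

[3] `<path>` cubic bezier, #ff0000→score S686 F1897: (23.048,65.789) → (38.228,68.297) → (75.154,74.534) → (120.610,81.585) → (161.383,86.536) → (184.258,86.475)

[4] `<path>` regular polygon, #ff0000→score S686 F1897: (138.487,26.374) → (138.129,41.733) → (151.610,34.363) → (138.487,26.374) (closed)

[5] `<path>` rectangle, #ff0000→score S686 F1897: (77.914,97.531) → (175.701,97.531) → (175.701,55.511) → (77.914,55.511) → (77.914,97.531) (closed)

[6] `<path>` open polyline, #ff0000→score S686 F1897: (61.366,29.942) → (35.366,80.511) → (64.314,94.450)

[7] `<path>` line segment, #ff0000→score S686 F1897: (126.769,103.920) → (51.294,65.411)

[8] `<polyline>` line segment, #ff0000→score S686 F1897: (185.609,88.253) → (100.000,25.021)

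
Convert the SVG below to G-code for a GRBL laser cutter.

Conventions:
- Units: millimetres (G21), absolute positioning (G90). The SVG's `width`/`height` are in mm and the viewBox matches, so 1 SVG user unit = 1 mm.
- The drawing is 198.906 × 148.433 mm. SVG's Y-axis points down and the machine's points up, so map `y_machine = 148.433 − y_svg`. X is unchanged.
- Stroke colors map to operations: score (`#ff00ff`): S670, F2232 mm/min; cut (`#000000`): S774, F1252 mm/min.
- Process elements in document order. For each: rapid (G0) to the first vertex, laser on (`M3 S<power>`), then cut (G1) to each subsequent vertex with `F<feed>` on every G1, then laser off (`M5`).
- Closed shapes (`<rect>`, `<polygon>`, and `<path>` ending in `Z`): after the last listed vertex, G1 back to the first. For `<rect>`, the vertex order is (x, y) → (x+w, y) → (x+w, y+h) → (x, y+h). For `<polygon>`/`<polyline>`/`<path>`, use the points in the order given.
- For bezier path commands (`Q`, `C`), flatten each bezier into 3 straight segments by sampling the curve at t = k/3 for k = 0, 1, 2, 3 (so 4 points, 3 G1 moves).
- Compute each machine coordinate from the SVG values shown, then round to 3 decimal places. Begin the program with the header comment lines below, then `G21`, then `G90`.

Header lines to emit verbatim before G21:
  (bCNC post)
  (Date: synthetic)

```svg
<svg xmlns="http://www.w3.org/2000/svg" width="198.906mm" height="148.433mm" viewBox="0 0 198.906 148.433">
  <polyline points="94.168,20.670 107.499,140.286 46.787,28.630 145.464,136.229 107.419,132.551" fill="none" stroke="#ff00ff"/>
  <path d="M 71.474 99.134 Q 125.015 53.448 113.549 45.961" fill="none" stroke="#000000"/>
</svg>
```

(bCNC post)
(Date: synthetic)
G21
G90
G0 X94.168 Y127.763
M3 S670
G1 X107.499 Y8.147 F2232
G1 X46.787 Y119.803 F2232
G1 X145.464 Y12.204 F2232
G1 X107.419 Y15.882 F2232
M5
G0 X71.474 Y49.299
M3 S774
G1 X99.945 Y75.512 F1252
G1 X113.970 Y93.236 F1252
G1 X113.549 Y102.472 F1252
M5

1 u = 1 mm; y_m = 148.433 − y.

[1] `<polyline>` open polyline, #ff00ff→score S670 F2232: (94.168,127.763) → (107.499,8.147) → (46.787,119.803) → (145.464,12.204) → (107.419,15.882)

[2] `<path>` quadratic bezier, #000000→cut S774 F1252: (71.474,49.299) → (99.945,75.512) → (113.970,93.236) → (113.549,102.472)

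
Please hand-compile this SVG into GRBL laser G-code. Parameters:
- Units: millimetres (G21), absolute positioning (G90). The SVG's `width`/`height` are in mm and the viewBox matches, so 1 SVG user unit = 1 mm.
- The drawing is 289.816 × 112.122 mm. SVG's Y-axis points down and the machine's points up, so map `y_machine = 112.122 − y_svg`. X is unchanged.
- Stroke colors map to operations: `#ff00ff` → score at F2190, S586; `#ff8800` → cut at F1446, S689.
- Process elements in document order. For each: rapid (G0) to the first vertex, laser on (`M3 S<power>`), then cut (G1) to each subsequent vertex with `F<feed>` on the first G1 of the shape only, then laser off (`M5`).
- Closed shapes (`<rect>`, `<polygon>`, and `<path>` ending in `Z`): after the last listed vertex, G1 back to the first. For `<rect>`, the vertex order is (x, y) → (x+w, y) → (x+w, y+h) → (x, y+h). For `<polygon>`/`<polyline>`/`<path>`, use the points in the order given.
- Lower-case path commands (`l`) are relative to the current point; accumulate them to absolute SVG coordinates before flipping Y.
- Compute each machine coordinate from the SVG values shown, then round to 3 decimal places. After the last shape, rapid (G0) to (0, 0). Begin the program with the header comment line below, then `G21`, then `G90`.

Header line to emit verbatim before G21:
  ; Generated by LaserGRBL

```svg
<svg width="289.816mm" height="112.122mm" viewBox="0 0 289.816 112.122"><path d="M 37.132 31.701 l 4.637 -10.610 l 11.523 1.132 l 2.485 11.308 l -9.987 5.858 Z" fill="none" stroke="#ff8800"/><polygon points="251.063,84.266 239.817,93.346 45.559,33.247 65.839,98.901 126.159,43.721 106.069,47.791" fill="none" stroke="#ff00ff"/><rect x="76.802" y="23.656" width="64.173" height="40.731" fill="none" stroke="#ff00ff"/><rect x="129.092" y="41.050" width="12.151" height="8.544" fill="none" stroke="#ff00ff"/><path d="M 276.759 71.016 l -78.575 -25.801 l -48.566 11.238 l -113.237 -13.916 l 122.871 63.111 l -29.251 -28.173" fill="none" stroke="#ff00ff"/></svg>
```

viewBox `0 0 289.816 112.122` with mm width/height → 1 unit = 1 mm. Flip: y_m = 112.122 − y_svg.

**Shape 1** — `<path>` regular polygon, stroke `#ff8800` → cut (S689, F1446). Machine vertices: (37.132,80.421) → (41.769,91.031) → (53.292,89.899) → (55.777,78.591) → (45.790,72.733) → (37.132,80.421). Closed: final G1 returns to the first vertex.

**Shape 2** — `<polygon>` closed polygon, stroke `#ff00ff` → score (S586, F2190). Machine vertices: (251.063,27.856) → (239.817,18.776) → (45.559,78.875) → (65.839,13.221) → (126.159,68.401) → (106.069,64.331) → (251.063,27.856). Closed: final G1 returns to the first vertex.

**Shape 3** — `<rect>` rectangle, stroke `#ff00ff` → score (S586, F2190). Machine vertices: (76.802,88.466) → (140.975,88.466) → (140.975,47.735) → (76.802,47.735) → (76.802,88.466). Closed: final G1 returns to the first vertex.

**Shape 4** — `<rect>` rectangle, stroke `#ff00ff` → score (S586, F2190). Machine vertices: (129.092,71.072) → (141.243,71.072) → (141.243,62.528) → (129.092,62.528) → (129.092,71.072). Closed: final G1 returns to the first vertex.

**Shape 5** — `<path>` open polyline, stroke `#ff00ff` → score (S586, F2190). Machine vertices: (276.759,41.106) → (198.184,66.907) → (149.618,55.669) → (36.381,69.585) → (159.252,6.474) → (130.001,34.647). Open path.

; Generated by LaserGRBL
G21
G90
G0 X37.132 Y80.421
M3 S689
G1 X41.769 Y91.031 F1446
G1 X53.292 Y89.899
G1 X55.777 Y78.591
G1 X45.790 Y72.733
G1 X37.132 Y80.421
M5
G0 X251.063 Y27.856
M3 S586
G1 X239.817 Y18.776 F2190
G1 X45.559 Y78.875
G1 X65.839 Y13.221
G1 X126.159 Y68.401
G1 X106.069 Y64.331
G1 X251.063 Y27.856
M5
G0 X76.802 Y88.466
M3 S586
G1 X140.975 Y88.466 F2190
G1 X140.975 Y47.735
G1 X76.802 Y47.735
G1 X76.802 Y88.466
M5
G0 X129.092 Y71.072
M3 S586
G1 X141.243 Y71.072 F2190
G1 X141.243 Y62.528
G1 X129.092 Y62.528
G1 X129.092 Y71.072
M5
G0 X276.759 Y41.106
M3 S586
G1 X198.184 Y66.907 F2190
G1 X149.618 Y55.669
G1 X36.381 Y69.585
G1 X159.252 Y6.474
G1 X130.001 Y34.647
M5
G0 X0.000 Y0.000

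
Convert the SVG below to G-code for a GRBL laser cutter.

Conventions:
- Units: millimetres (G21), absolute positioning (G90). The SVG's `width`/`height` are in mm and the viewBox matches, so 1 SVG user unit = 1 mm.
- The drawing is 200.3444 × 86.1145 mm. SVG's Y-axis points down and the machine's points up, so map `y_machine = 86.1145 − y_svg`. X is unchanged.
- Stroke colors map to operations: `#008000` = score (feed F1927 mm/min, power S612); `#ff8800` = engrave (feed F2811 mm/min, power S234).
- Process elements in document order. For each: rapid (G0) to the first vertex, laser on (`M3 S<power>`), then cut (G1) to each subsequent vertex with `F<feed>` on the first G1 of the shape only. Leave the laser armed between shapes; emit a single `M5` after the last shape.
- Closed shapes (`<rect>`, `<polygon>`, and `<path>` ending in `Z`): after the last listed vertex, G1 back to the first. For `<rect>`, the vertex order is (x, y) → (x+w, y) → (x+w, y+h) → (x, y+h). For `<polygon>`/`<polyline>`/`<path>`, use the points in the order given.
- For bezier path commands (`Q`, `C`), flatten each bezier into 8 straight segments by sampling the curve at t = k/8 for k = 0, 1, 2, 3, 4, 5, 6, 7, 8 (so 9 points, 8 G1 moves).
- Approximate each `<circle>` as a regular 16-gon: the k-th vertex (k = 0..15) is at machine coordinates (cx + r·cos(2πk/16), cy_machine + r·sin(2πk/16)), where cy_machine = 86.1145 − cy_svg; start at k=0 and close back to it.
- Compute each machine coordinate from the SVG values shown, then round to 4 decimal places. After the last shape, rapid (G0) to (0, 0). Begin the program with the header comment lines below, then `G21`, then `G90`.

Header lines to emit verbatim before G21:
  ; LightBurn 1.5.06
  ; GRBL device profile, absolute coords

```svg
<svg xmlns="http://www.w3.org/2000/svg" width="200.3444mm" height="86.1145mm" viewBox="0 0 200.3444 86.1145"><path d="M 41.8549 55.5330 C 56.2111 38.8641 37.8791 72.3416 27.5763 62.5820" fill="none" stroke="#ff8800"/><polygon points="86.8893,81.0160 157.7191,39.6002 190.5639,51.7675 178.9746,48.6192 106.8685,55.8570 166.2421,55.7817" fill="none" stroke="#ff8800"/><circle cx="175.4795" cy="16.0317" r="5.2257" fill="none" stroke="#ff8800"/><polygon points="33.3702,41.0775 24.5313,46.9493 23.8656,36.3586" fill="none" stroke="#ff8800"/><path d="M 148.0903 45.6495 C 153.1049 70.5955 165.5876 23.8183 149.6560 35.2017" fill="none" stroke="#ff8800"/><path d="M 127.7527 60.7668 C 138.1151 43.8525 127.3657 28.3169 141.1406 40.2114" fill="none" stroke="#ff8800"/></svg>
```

1 u = 1 mm; y_m = 86.1145 − y.

[1] `<path>` cubic bezier, #ff8800→engrave S234 F2811: (41.8549,30.5815) → (45.7857,34.6641) → (47.1292,35.1398) → (46.3625,33.1030) → (43.9627,29.6480) → (40.4071,25.8691) → (36.1727,22.8606) → (31.7367,21.7170) → (27.5763,23.5325)

[2] `<polygon>` closed polygon, #ff8800→engrave S234 F2811: (86.8893,5.0985) → (157.7191,46.5143) → (190.5639,34.3470) → (178.9746,37.4953) → (106.8685,30.2575) → (166.2421,30.3328) → (86.8893,5.0985) (closed)

[3] `<circle>` circle, #ff8800→engrave S234 F2811: (180.7052,70.0828) → (180.3074,72.0826) → (179.1746,73.7779) → (177.4793,74.9107) → (175.4795,75.3085) → (173.4797,74.9107) → (171.7844,73.7779) → (170.6516,72.0826) → (170.2538,70.0828) → (170.6516,68.0830) → (171.7844,66.3877) → (173.4797,65.2549) → (175.4795,64.8571) → (177.4793,65.2549) → (179.1746,66.3877) → (180.3074,68.0830) → (180.7052,70.0828) (closed)

[4] `<polygon>` regular polygon, #ff8800→engrave S234 F2811: (33.3702,45.0370) → (24.5313,39.1652) → (23.8656,49.7559) → (33.3702,45.0370) (closed)

[5] `<path>` cubic bezier, #ff8800→engrave S234 F2811: (148.0903,40.4650) → (150.2508,34.2186) → (152.6909,33.1742) → (154.9901,35.8096) → (156.7280,40.6029) → (157.4840,46.0320) → (156.8377,50.5747) → (154.3685,52.7090) → (149.6560,50.9128)

[6] `<path>` cubic bezier, #ff8800→engrave S234 F2811: (127.7527,25.3477) → (130.7381,31.5751) → (132.2791,37.3679) → (132.9105,42.4208) → (133.1670,46.4287) → (133.5834,49.0861) → (134.6947,50.0879) → (137.0355,49.1286) → (141.1406,45.9031)

; LightBurn 1.5.06
; GRBL device profile, absolute coords
G21
G90
G0 X41.8549 Y30.5815
M3 S234
G1 X45.7857 Y34.6641 F2811
G1 X47.1292 Y35.1398
G1 X46.3625 Y33.1030
G1 X43.9627 Y29.6480
G1 X40.4071 Y25.8691
G1 X36.1727 Y22.8606
G1 X31.7367 Y21.7170
G1 X27.5763 Y23.5325
G0 X86.8893 Y5.0985
M3 S234
G1 X157.7191 Y46.5143 F2811
G1 X190.5639 Y34.3470
G1 X178.9746 Y37.4953
G1 X106.8685 Y30.2575
G1 X166.2421 Y30.3328
G1 X86.8893 Y5.0985
G0 X180.7052 Y70.0828
M3 S234
G1 X180.3074 Y72.0826 F2811
G1 X179.1746 Y73.7779
G1 X177.4793 Y74.9107
G1 X175.4795 Y75.3085
G1 X173.4797 Y74.9107
G1 X171.7844 Y73.7779
G1 X170.6516 Y72.0826
G1 X170.2538 Y70.0828
G1 X170.6516 Y68.0830
G1 X171.7844 Y66.3877
G1 X173.4797 Y65.2549
G1 X175.4795 Y64.8571
G1 X177.4793 Y65.2549
G1 X179.1746 Y66.3877
G1 X180.3074 Y68.0830
G1 X180.7052 Y70.0828
G0 X33.3702 Y45.0370
M3 S234
G1 X24.5313 Y39.1652 F2811
G1 X23.8656 Y49.7559
G1 X33.3702 Y45.0370
G0 X148.0903 Y40.4650
M3 S234
G1 X150.2508 Y34.2186 F2811
G1 X152.6909 Y33.1742
G1 X154.9901 Y35.8096
G1 X156.7280 Y40.6029
G1 X157.4840 Y46.0320
G1 X156.8377 Y50.5747
G1 X154.3685 Y52.7090
G1 X149.6560 Y50.9128
G0 X127.7527 Y25.3477
M3 S234
G1 X130.7381 Y31.5751 F2811
G1 X132.2791 Y37.3679
G1 X132.9105 Y42.4208
G1 X133.1670 Y46.4287
G1 X133.5834 Y49.0861
G1 X134.6947 Y50.0879
G1 X137.0355 Y49.1286
G1 X141.1406 Y45.9031
M5
G0 X0.0000 Y0.0000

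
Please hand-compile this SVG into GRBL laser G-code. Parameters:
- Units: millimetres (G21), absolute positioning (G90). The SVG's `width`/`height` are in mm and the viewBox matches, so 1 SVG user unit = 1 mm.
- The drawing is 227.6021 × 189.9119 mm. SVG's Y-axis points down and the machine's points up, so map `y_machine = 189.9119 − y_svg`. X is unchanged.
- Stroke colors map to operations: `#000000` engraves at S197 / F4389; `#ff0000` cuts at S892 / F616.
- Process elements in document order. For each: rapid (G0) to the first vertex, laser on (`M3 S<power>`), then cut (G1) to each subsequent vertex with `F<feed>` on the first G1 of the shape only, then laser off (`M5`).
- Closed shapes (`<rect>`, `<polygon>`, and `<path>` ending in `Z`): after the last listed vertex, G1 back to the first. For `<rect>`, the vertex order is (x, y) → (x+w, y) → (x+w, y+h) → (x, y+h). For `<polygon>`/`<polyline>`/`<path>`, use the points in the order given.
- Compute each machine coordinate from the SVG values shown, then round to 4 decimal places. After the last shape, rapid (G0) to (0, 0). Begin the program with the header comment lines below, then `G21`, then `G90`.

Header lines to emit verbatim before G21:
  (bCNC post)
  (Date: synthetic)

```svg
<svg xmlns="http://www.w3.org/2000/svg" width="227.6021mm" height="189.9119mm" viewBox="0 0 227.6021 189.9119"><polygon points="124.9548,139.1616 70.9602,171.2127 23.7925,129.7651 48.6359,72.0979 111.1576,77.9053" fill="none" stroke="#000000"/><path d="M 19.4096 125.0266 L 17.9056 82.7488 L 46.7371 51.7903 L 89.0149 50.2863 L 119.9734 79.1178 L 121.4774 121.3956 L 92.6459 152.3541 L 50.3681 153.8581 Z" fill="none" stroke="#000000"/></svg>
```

(bCNC post)
(Date: synthetic)
G21
G90
G0 X124.9548 Y50.7503
M3 S197
G1 X70.9602 Y18.6992 F4389
G1 X23.7925 Y60.1468
G1 X48.6359 Y117.8140
G1 X111.1576 Y112.0066
G1 X124.9548 Y50.7503
M5
G0 X19.4096 Y64.8853
M3 S197
G1 X17.9056 Y107.1631 F4389
G1 X46.7371 Y138.1216
G1 X89.0149 Y139.6256
G1 X119.9734 Y110.7941
G1 X121.4774 Y68.5163
G1 X92.6459 Y37.5578
G1 X50.3681 Y36.0538
G1 X19.4096 Y64.8853
M5
G0 X0.0000 Y0.0000

1 u = 1 mm; y_m = 189.9119 − y.

[1] `<polygon>` regular polygon, #000000→engrave S197 F4389: (124.9548,50.7503) → (70.9602,18.6992) → (23.7925,60.1468) → (48.6359,117.8140) → (111.1576,112.0066) → (124.9548,50.7503) (closed)

[2] `<path>` regular polygon, #000000→engrave S197 F4389: (19.4096,64.8853) → (17.9056,107.1631) → (46.7371,138.1216) → (89.0149,139.6256) → (119.9734,110.7941) → (121.4774,68.5163) → (92.6459,37.5578) → (50.3681,36.0538) → (19.4096,64.8853) (closed)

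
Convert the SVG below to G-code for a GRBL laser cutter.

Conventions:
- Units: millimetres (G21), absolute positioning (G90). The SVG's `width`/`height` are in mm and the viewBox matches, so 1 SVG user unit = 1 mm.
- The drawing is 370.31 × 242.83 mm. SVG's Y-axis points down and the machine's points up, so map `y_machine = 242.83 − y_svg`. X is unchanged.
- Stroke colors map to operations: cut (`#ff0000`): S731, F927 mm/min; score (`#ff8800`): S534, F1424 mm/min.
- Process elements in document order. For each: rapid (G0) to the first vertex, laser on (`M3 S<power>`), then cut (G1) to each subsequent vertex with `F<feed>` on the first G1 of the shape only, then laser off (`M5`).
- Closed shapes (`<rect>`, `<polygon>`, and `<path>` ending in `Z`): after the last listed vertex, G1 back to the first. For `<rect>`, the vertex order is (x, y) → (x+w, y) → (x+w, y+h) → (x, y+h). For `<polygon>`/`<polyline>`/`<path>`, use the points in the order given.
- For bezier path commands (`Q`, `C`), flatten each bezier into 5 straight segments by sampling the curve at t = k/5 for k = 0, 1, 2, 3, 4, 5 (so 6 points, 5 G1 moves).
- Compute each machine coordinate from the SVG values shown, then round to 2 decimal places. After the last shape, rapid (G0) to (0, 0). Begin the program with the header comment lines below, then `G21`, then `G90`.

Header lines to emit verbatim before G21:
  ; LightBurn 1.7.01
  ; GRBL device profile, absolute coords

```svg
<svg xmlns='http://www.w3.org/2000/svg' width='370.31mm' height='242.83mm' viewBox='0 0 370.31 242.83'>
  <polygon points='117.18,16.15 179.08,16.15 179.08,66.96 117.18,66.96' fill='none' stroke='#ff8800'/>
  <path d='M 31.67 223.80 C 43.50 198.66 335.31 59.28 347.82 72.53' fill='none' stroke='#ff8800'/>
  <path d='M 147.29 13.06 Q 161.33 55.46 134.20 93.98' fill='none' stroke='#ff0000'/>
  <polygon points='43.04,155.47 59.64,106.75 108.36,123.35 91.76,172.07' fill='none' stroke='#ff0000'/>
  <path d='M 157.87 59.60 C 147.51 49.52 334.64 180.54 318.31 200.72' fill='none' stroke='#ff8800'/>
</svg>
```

; LightBurn 1.7.01
; GRBL device profile, absolute coords
G21
G90
G0 X117.18 Y226.68
M3 S534
G1 X179.08 Y226.68 F1424
G1 X179.08 Y175.87
G1 X117.18 Y175.87
G1 X117.18 Y226.68
M5
G0 X31.67 Y19.03
M3 S534
G1 X67.89 Y45.69 F1424
G1 X144.46 Y86.95
G1 X234.54 Y130.02
G1 X311.27 Y162.07
G1 X347.82 Y170.30
M5
G0 X147.29 Y229.77
M3 S731
G1 X151.26 Y212.97 F927
G1 X151.93 Y196.47
G1 X149.32 Y180.29
G1 X143.41 Y164.41
G1 X134.20 Y148.85
M5
G0 X43.04 Y87.36
M3 S731
G1 X59.64 Y136.08 F927
G1 X108.36 Y119.48
G1 X91.76 Y70.76
G1 X43.04 Y87.36
M5
G0 X157.87 Y183.23
M3 S534
G1 X172.15 Y174.36 F1424
G1 X214.57 Y143.72
G1 X265.91 Y103.41
G1 X306.90 Y65.50
G1 X318.31 Y42.11
M5
G0 X0.00 Y0.00

viewBox `0 0 370.31 242.83` with mm width/height → 1 unit = 1 mm. Flip: y_m = 242.83 − y_svg.

**Shape 1** — `<polygon>` rectangle, stroke `#ff8800` → score (S534, F1424). Machine vertices: (117.18,226.68) → (179.08,226.68) → (179.08,175.87) → (117.18,175.87) → (117.18,226.68). Closed: final G1 returns to the first vertex.

**Shape 2** — `<path>` cubic bezier, stroke `#ff8800` → score (S534, F1424). Control points (SVG): P0=(31.67,223.80), P1=(43.50,198.66), P2=(335.31,59.28), P3=(347.82,72.53); sampled at t=k/5. Machine vertices: (31.67,19.03) → (67.89,45.69) → (144.46,86.95) → (234.54,130.02) → (311.27,162.07) → (347.82,170.30). Open path.

**Shape 3** — `<path>` quadratic bezier, stroke `#ff0000` → cut (S731, F927). Control points (SVG): P0=(147.29,13.06), P1=(161.33,55.46), P2=(134.20,93.98); sampled at t=k/5. Machine vertices: (147.29,229.77) → (151.26,212.97) → (151.93,196.47) → (149.32,180.29) → (143.41,164.41) → (134.20,148.85). Open path.

**Shape 4** — `<polygon>` regular polygon, stroke `#ff0000` → cut (S731, F927). Machine vertices: (43.04,87.36) → (59.64,136.08) → (108.36,119.48) → (91.76,70.76) → (43.04,87.36). Closed: final G1 returns to the first vertex.

**Shape 5** — `<path>` cubic bezier, stroke `#ff8800` → score (S534, F1424). Control points (SVG): P0=(157.87,59.60), P1=(147.51,49.52), P2=(334.64,180.54), P3=(318.31,200.72); sampled at t=k/5. Machine vertices: (157.87,183.23) → (172.15,174.36) → (214.57,143.72) → (265.91,103.41) → (306.90,65.50) → (318.31,42.11). Open path.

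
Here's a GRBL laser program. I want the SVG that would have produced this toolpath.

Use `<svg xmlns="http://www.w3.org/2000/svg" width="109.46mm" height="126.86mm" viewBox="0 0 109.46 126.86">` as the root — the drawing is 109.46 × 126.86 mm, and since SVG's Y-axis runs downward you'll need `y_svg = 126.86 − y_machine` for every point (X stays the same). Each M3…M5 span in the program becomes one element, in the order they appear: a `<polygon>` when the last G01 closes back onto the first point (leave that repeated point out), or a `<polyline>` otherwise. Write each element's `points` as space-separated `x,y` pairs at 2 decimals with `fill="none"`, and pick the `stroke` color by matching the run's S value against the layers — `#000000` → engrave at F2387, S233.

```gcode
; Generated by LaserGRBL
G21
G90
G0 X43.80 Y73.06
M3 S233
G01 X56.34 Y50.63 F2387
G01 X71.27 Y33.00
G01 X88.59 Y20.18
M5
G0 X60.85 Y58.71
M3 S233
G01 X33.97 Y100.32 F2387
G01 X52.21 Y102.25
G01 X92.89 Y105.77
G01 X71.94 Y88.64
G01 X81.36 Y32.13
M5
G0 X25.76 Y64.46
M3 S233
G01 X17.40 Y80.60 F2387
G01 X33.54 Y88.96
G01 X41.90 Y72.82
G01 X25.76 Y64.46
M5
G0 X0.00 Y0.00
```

Each laser-on run becomes one SVG element. Flip Y back into SVG space with y_svg = 126.86 − y_machine. Every run uses S233, so all elements get stroke `#000000` (engrave).

Run 1: The run is open, so emit a `<polyline>` with points (Y-flipped): 43.80,53.80 56.34,76.23 71.27,93.86 88.59,106.68.

Run 2: The run is open, so emit a `<polyline>` with points (Y-flipped): 60.85,68.15 33.97,26.54 52.21,24.61 92.89,21.09 71.94,38.22 81.36,94.73.

Run 3: The run returns to its start, so emit a `<polygon>` with points (Y-flipped): 25.76,62.40 17.40,46.26 33.54,37.90 41.90,54.04.

<svg xmlns="http://www.w3.org/2000/svg" width="109.46mm" height="126.86mm" viewBox="0 0 109.46 126.86">
  <polyline points="43.80,53.80 56.34,76.23 71.27,93.86 88.59,106.68" fill="none" stroke="#000000"/>
  <polyline points="60.85,68.15 33.97,26.54 52.21,24.61 92.89,21.09 71.94,38.22 81.36,94.73" fill="none" stroke="#000000"/>
  <polygon points="25.76,62.40 17.40,46.26 33.54,37.90 41.90,54.04" fill="none" stroke="#000000"/>
</svg>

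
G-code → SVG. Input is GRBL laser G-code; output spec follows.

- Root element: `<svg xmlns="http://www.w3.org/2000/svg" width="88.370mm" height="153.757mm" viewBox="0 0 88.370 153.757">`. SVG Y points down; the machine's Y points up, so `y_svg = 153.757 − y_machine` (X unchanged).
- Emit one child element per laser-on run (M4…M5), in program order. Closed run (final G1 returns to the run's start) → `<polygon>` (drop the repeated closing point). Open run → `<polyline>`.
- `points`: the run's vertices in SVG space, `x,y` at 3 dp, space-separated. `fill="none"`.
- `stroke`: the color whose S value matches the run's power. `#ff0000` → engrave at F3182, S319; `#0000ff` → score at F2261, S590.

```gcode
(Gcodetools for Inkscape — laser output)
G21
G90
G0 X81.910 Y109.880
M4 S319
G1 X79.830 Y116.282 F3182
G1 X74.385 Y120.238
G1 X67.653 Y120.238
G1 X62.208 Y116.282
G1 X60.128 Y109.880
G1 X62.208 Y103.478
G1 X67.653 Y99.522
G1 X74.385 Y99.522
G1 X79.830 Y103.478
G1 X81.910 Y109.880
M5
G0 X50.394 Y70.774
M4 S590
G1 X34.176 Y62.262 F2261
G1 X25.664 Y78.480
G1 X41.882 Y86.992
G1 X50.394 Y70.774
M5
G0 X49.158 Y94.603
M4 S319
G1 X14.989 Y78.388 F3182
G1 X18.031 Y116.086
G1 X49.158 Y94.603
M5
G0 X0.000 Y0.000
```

Machine Y-up, SVG Y-down with viewBox height 153.757, so y_svg = 153.757 − y_machine; X carries over.

Run 1: the run's S319 means `#ff0000` (engrave). The run returns to its start, so emit a `<polygon>` with points (Y-flipped): 81.910,43.877 79.830,37.475 74.385,33.519 67.653,33.519 62.208,37.475 60.128,43.877 62.208,50.279 67.653,54.235 74.385,54.235 79.830,50.279.

Run 2: the run's S590 means `#0000ff` (score). The run returns to its start, so emit a `<polygon>` with points (Y-flipped): 50.394,82.983 34.176,91.495 25.664,75.277 41.882,66.765.

Run 3: the run's S319 means `#ff0000` (engrave). The run returns to its start, so emit a `<polygon>` with points (Y-flipped): 49.158,59.154 14.989,75.369 18.031,37.671.

<svg xmlns="http://www.w3.org/2000/svg" width="88.370mm" height="153.757mm" viewBox="0 0 88.370 153.757">
  <polygon points="81.910,43.877 79.830,37.475 74.385,33.519 67.653,33.519 62.208,37.475 60.128,43.877 62.208,50.279 67.653,54.235 74.385,54.235 79.830,50.279" fill="none" stroke="#ff0000"/>
  <polygon points="50.394,82.983 34.176,91.495 25.664,75.277 41.882,66.765" fill="none" stroke="#0000ff"/>
  <polygon points="49.158,59.154 14.989,75.369 18.031,37.671" fill="none" stroke="#ff0000"/>
</svg>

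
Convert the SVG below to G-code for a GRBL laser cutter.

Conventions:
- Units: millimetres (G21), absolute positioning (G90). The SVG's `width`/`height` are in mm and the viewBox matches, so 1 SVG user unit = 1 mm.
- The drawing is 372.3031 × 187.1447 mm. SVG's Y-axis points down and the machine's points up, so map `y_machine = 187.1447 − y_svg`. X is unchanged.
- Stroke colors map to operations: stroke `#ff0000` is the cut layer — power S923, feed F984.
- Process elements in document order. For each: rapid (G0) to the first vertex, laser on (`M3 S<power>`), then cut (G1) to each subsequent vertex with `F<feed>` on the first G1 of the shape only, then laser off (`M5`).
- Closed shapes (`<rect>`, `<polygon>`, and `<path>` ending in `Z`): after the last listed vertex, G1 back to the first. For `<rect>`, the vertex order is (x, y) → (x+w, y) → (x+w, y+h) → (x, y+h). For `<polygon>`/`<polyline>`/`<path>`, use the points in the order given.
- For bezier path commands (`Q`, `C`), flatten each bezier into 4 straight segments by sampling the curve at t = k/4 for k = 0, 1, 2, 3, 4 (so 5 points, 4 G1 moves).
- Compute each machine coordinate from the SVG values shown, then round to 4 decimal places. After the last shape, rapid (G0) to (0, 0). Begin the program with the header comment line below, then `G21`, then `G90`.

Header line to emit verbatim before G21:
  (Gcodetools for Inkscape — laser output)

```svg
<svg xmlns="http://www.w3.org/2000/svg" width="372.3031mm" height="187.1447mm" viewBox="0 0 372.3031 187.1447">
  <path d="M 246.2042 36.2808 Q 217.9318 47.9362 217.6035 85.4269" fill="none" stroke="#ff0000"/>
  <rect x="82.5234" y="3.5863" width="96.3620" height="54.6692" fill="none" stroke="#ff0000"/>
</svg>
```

Since the viewBox matches the mm dimensions, user units are millimetres directly. The only transform is the Y-flip y_m = 187.1447 − y_svg.

Shape 1 is a quadratic bezier drawn with `<path>`. Its stroke #ff0000 means cut at S923, F984. After flipping Y the toolpath is (246.2042,150.8639) → (233.8145,143.4215) → (224.9178,132.7497) → (219.5142,118.8484) → (217.6035,101.7178).

Shape 2 is a rectangle drawn with `<rect>`. Its stroke #ff0000 means cut at S923, F984. After flipping Y the toolpath is (82.5234,183.5584) → (178.8854,183.5584) → (178.8854,128.8892) → (82.5234,128.8892) → (82.5234,183.5584), returning to the start.

(Gcodetools for Inkscape — laser output)
G21
G90
G0 X246.2042 Y150.8639
M3 S923
G1 X233.8145 Y143.4215 F984
G1 X224.9178 Y132.7497
G1 X219.5142 Y118.8484
G1 X217.6035 Y101.7178
M5
G0 X82.5234 Y183.5584
M3 S923
G1 X178.8854 Y183.5584 F984
G1 X178.8854 Y128.8892
G1 X82.5234 Y128.8892
G1 X82.5234 Y183.5584
M5
G0 X0.0000 Y0.0000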